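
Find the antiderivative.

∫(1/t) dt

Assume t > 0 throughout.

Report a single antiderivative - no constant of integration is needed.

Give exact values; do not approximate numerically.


Answer: log(t).


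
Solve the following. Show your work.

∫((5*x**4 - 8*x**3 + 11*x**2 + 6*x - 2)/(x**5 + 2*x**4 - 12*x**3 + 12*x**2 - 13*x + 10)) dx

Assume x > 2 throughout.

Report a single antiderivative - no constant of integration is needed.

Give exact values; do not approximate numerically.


Step 1. Decompose ∫((5*x**4 - 8*x**3 + 11*x**2 + 6*x - 2)/(x**5 + 2*x**4 - 12*x**3 + 12*x**2 - 13*x + 10)) dx by partial fractions, (5*x**4 - 8*x**3 + 11*x**2 + 6*x - 2)/(x**5 + 2*x**4 - 12*x**3 + 12*x**2 - 13*x + 10) = -1/(x**2 + 1) + 4/(x + 5) - 1/(x - 1) + 2/(x - 2): now ∫(2/(x - 2)) dx + ∫(-1/(x - 1)) dx + ∫(4/(x + 5)) dx + ∫(-1/(x**2 + 1)) dx.
Step 2. Evaluate the standard form [assuming x > 2]: now 2*log(x - 2) + ∫(-1/(x - 1)) dx + ∫(4/(x + 5)) dx + ∫(-1/(x**2 + 1)) dx.
Step 3. Evaluate the standard form [assuming x > 1]: now 2*log(x - 2) - log(x - 1) + ∫(4/(x + 5)) dx + ∫(-1/(x**2 + 1)) dx.
Step 4. Evaluate the standard form [assuming x > -5]: now 2*log(x - 2) - log(x - 1) + 4*log(x + 5) + ∫(-1/(x**2 + 1)) dx.
Step 5. Evaluate the standard form: now 2*log(x - 2) - log(x - 1) + 4*log(x + 5) - atan(x).
Answer: 2*log(x - 2) - log(x - 1) + 4*log(x + 5) - atan(x).


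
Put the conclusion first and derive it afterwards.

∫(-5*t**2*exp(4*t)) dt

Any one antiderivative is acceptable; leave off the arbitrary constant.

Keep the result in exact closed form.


The answer is -5*t**2*exp(4*t)/4 + 5*t*exp(4*t)/8 - 5*exp(4*t)/32.
Step 1. Integrate ∫(-5*t**2*exp(4*t)) dt by parts with u = t**2, dv = (-5*exp(4*t)) dt, so v = -5*exp(4*t)/4: now -5*t**2*exp(4*t)/4 + ∫(5*t*exp(4*t)/2) dt.
Step 2. Integrate ∫(5*t*exp(4*t)/2) dt by parts with u = t, dv = (5*exp(4*t)/2) dt, so v = 5*exp(4*t)/8: now -5*t**2*exp(4*t)/4 + 5*t*exp(4*t)/8 + ∫(-5*exp(4*t)/8) dt.
Step 3. Evaluate the standard form: now -5*t**2*exp(4*t)/4 + 5*t*exp(4*t)/8 - 5*exp(4*t)/32.
Answer: -5*t**2*exp(4*t)/4 + 5*t*exp(4*t)/8 - 5*exp(4*t)/32.


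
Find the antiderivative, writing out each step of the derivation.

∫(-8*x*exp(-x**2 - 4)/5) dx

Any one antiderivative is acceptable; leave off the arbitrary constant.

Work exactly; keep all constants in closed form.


Step 1. Substitute u = x**2 + 4, turning ∫(-8*x*exp(-x**2 - 4)/5) dx into ∫(-4*exp(-u)/5) du: now ∫(-4*exp(-u)/5) du.
Step 2. Evaluate the standard form: now 4*exp(-u)/5.
Step 3. Substitute back u = x**2 + 4: now 4*exp(-x**2 - 4)/5.
Answer: 4*exp(-x**2 - 4)/5.


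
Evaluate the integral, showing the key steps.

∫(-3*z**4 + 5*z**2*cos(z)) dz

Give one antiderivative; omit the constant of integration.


Step 1. Rewrite: now ∫(-3*z**4) dz + ∫(5*z**2*cos(z)) dz.
Step 2. Evaluate the standard form: now -3*z**5/5 + ∫(5*z**2*cos(z)) dz.
Step 3. Integrate ∫(5*z**2*cos(z)) dz by parts with u = z**2, dv = (5*cos(z)) dz, so v = 5*sin(z): now -3*z**5/5 + 5*z**2*sin(z) + ∫(-10*z*sin(z)) dz.
Step 4. Integrate ∫(-10*z*sin(z)) dz by parts with u = z, dv = (-10*sin(z)) dz, so v = 10*cos(z): now -3*z**5/5 + 5*z**2*sin(z) + 10*z*cos(z) + ∫(-10*cos(z)) dz.
Step 5. Evaluate the standard form: now -3*z**5/5 + 5*z**2*sin(z) + 10*z*cos(z) - 10*sin(z).
Answer: -3*z**5/5 + 5*z**2*sin(z) + 10*z*cos(z) - 10*sin(z).


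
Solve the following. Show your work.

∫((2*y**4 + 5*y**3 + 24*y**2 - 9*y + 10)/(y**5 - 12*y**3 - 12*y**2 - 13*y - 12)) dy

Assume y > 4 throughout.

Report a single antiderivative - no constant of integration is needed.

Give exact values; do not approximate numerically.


Step 1. Decompose ∫((2*y**4 + 5*y**3 + 24*y**2 - 9*y + 10)/(y**5 - 12*y**3 - 12*y**2 - 13*y - 12)) dy by partial fractions, (2*y**4 + 5*y**3 + 24*y**2 - 9*y + 10)/(y**5 - 12*y**3 - 12*y**2 - 13*y - 12) = 1/(y**2 + 1) + 2/(y + 3) - 2/(y + 1) + 2/(y - 4): now ∫(2/(y - 4)) dy + ∫(-2/(y + 1)) dy + ∫(2/(y + 3)) dy + ∫(1/(y**2 + 1)) dy.
Step 2. Evaluate the standard form [assuming y > -3]: now 2*log(y + 3) + ∫(2/(y - 4)) dy + ∫(-2/(y + 1)) dy + ∫(1/(y**2 + 1)) dy.
Step 3. Evaluate the standard form [assuming y > 4]: now 2*log(y - 4) + 2*log(y + 3) + ∫(-2/(y + 1)) dy + ∫(1/(y**2 + 1)) dy.
Step 4. Evaluate the standard form [assuming y > -1]: now 2*log(y - 4) - 2*log(y + 1) + 2*log(y + 3) + ∫(1/(y**2 + 1)) dy.
Step 5. Evaluate the standard form: now 2*log(y - 4) - 2*log(y + 1) + 2*log(y + 3) + atan(y).
Answer: 2*log(y - 4) - 2*log(y + 1) + 2*log(y + 3) + atan(y).


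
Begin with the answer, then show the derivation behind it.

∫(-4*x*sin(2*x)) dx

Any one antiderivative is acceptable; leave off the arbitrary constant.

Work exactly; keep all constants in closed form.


The answer is 2*x*cos(2*x) - sin(2*x).
Step 1. Integrate ∫(-4*x*sin(2*x)) dx by parts with u = x, dv = (-4*sin(2*x)) dx, so v = 2*cos(2*x): now 2*x*cos(2*x) + ∫(-2*cos(2*x)) dx.
Step 2. Evaluate the standard form: now 2*x*cos(2*x) - sin(2*x).
Answer: 2*x*cos(2*x) - sin(2*x).


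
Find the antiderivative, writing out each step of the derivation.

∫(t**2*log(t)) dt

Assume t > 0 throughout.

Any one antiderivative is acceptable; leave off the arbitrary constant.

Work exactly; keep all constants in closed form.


Step 1. Integrate ∫(t**2*log(t)) dt by parts with u = log(t), dv = (t**2) dt, so v = t**3/3 [assuming t > 0]: now t**3*log(t)/3 + ∫(-t**2/3) dt.
Step 2. Evaluate the standard form: now t**3*log(t)/3 - t**3/9.
Answer: t**3*log(t)/3 - t**3/9.


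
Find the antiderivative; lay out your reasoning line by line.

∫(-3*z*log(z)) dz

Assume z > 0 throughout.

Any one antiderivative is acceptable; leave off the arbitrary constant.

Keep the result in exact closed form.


Step 1. Integrate ∫(-3*z*log(z)) dz by parts with u = log(z), dv = (-3*z) dz, so v = -3*z**2/2 [assuming z > 0]: now -3*z**2*log(z)/2 + ∫(3*z/2) dz.
Step 2. Evaluate the standard form: now -3*z**2*log(z)/2 + 3*z**2/4.
Answer: -3*z**2*log(z)/2 + 3*z**2/4.


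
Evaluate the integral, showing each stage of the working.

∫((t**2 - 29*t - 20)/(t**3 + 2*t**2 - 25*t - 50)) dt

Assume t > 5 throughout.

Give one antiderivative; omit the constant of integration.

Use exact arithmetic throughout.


Step 1. Decompose ∫((t**2 - 29*t - 20)/(t**3 + 2*t**2 - 25*t - 50)) dt by partial fractions, (t**2 - 29*t - 20)/(t**3 + 2*t**2 - 25*t - 50) = 5/(t + 5) - 2/(t + 2) - 2/(t - 5): now ∫(-2/(t - 5)) dt + ∫(-2/(t + 2)) dt + ∫(5/(t + 5)) dt.
Step 2. Evaluate the standard form [assuming t > -2]: now -2*log(t + 2) + ∫(-2/(t - 5)) dt + ∫(5/(t + 5)) dt.
Step 3. Evaluate the standard form [assuming t > 5]: now -2*log(t - 5) - 2*log(t + 2) + ∫(5/(t + 5)) dt.
Step 4. Evaluate the standard form [assuming t > -5]: now -2*log(t - 5) - 2*log(t + 2) + 5*log(t + 5).
Answer: -2*log(t - 5) - 2*log(t + 2) + 5*log(t + 5).


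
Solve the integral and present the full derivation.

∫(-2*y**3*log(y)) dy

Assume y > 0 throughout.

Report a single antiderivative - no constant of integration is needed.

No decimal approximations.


Step 1. Integrate ∫(-2*y**3*log(y)) dy by parts with u = log(y), dv = (-2*y**3) dy, so v = -y**4/2 [assuming y > 0]: now -y**4*log(y)/2 + ∫(y**3/2) dy.
Step 2. Evaluate the standard form: now -y**4*log(y)/2 + y**4/8.
Answer: -y**4*log(y)/2 + y**4/8.


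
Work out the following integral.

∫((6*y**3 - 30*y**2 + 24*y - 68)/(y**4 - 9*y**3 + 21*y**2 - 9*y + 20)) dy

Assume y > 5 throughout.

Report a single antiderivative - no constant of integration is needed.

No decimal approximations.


Answer: 2*log(y - 5) + 4*log(y - 4) - 2*atan(y).


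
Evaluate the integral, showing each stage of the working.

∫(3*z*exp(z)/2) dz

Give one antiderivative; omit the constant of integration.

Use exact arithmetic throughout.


Step 1. Integrate ∫(3*z*exp(z)/2) dz by parts with u = z, dv = (3*exp(z)/2) dz, so v = 3*exp(z)/2: now 3*z*exp(z)/2 + ∫(-3*exp(z)/2) dz.
Step 2. Evaluate the standard form: now 3*z*exp(z)/2 - 3*exp(z)/2.
Answer: 3*z*exp(z)/2 - 3*exp(z)/2.


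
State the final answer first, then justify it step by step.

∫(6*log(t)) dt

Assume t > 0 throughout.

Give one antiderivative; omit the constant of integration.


The answer is 6*t*log(t) - 6*t.
Step 1. Integrate ∫(6*log(t)) dt by parts with u = log(t), dv = (6) dt, so v = 6*t [assuming t > 0]: now 6*t*log(t) + ∫(-6) dt.
Step 2. Evaluate the standard form: now 6*t*log(t) - 6*t.
Answer: 6*t*log(t) - 6*t.


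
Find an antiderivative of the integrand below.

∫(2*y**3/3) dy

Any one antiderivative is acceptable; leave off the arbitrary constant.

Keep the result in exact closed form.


Answer: y**4/6.


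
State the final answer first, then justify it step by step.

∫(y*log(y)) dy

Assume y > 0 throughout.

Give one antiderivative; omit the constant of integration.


The answer is y**2*log(y)/2 - y**2/4.
Step 1. Integrate ∫(y*log(y)) dy by parts with u = log(y), dv = (y) dy, so v = y**2/2 [assuming y > 0]: now y**2*log(y)/2 + ∫(-y/2) dy.
Step 2. Evaluate the standard form: now y**2*log(y)/2 - y**2/4.
Answer: y**2*log(y)/2 - y**2/4.


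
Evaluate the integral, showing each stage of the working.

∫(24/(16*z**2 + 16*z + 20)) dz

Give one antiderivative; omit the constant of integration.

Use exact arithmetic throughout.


Step 1. Substitute u = 4*z + 2, turning ∫(24/(16*z**2 + 16*z + 20)) dz into ∫(6/(u**2 + 16)) du: now ∫(6/(u**2 + 16)) du.
Step 2. Evaluate the standard form: now 3*atan(u/4)/2.
Step 3. Substitute back u = 4*z + 2: now 3*atan(z + 1/2)/2.
Answer: 3*atan(z + 1/2)/2.


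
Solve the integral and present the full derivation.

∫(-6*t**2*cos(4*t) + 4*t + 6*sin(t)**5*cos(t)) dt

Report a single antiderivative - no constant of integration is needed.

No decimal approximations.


Step 1. Rewrite: now ∫(4*t) dt + ∫(-6*t**2*cos(4*t)) dt + ∫(6*sin(t)**5*cos(t)) dt.
Step 2. Integrate ∫(-6*t**2*cos(4*t)) dt by parts with u = t**2, dv = (-6*cos(4*t)) dt, so v = -3*sin(4*t)/2: now -3*t**2*sin(4*t)/2 + ∫(4*t) dt + ∫(3*t*sin(4*t)) dt + ∫(6*sin(t)**5*cos(t)) dt.
Step 3. Integrate ∫(3*t*sin(4*t)) dt by parts with u = t, dv = (3*sin(4*t)) dt, so v = -3*cos(4*t)/4: now -3*t**2*sin(4*t)/2 - 3*t*cos(4*t)/4 + ∫(4*t) dt + ∫(6*sin(t)**5*cos(t)) dt + ∫(3*cos(4*t)/4) dt.
Step 4. Evaluate the standard form: now -3*t**2*sin(4*t)/2 - 3*t*cos(4*t)/4 + 3*sin(4*t)/16 + ∫(4*t) dt + ∫(6*sin(t)**5*cos(t)) dt.
Step 5. Substitute u = sin(t), turning ∫(6*sin(t)**5*cos(t)) dt into ∫(6*u**5) du: now -3*t**2*sin(4*t)/2 - 3*t*cos(4*t)/4 + 3*sin(4*t)/16 + ∫(4*t) dt + ∫(6*u**5) du.
Step 6. Evaluate the standard form: now -3*t**2*sin(4*t)/2 - 3*t*cos(4*t)/4 + u**6 + 3*sin(4*t)/16 + ∫(4*t) dt.
Step 7. Substitute back u = sin(t): now -3*t**2*sin(4*t)/2 - 3*t*cos(4*t)/4 + sin(t)**6 + 3*sin(4*t)/16 + ∫(4*t) dt.
Step 8. Evaluate the standard form: now -3*t**2*sin(4*t)/2 + 2*t**2 - 3*t*cos(4*t)/4 + sin(t)**6 + 3*sin(4*t)/16.
Answer: -3*t**2*sin(4*t)/2 + 2*t**2 - 3*t*cos(4*t)/4 + sin(t)**6 + 3*sin(4*t)/16.


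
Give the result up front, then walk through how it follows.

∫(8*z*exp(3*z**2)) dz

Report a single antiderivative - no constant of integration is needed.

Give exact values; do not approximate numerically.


The answer is 4*exp(3*z**2)/3.
Step 1. Substitute u = z**2, turning ∫(8*z*exp(3*z**2)) dz into ∫(4*exp(3*u)) du: now ∫(4*exp(3*u)) du.
Step 2. Evaluate the standard form: now 4*exp(3*u)/3.
Step 3. Substitute back u = z**2: now 4*exp(3*z**2)/3.
Answer: 4*exp(3*z**2)/3.


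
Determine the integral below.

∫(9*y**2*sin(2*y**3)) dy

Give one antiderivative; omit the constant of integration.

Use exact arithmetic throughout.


Answer: -3*cos(2*y**3)/2.


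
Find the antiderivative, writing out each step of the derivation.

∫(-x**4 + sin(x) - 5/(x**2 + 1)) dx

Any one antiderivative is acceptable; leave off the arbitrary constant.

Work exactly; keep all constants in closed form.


Step 1. Rewrite: now ∫(-x**4) dx + ∫(-5/(x**2 + 1)) dx + ∫(sin(x)) dx.
Step 2. Evaluate the standard form: now -x**5/5 + ∫(-5/(x**2 + 1)) dx + ∫(sin(x)) dx.
Step 3. Evaluate the standard form: now -x**5/5 - 5*atan(x) + ∫(sin(x)) dx.
Step 4. Evaluate the standard form: now -x**5/5 - cos(x) - 5*atan(x).
Answer: -x**5/5 - cos(x) - 5*atan(x).


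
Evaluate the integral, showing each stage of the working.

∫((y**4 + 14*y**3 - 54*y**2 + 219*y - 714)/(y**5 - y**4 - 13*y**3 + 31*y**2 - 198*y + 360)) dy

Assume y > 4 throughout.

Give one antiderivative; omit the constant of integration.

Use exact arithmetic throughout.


Step 1. Decompose ∫((y**4 + 14*y**3 - 54*y**2 + 219*y - 714)/(y**5 - y**4 - 13*y**3 + 31*y**2 - 198*y + 360)) dy by partial fractions, (y**4 + 14*y**3 - 54*y**2 + 219*y - 714)/(y**5 - y**4 - 13*y**3 + 31*y**2 - 198*y + 360) = -3/(y**2 + 9) - 2/(y + 5) + 2/(y - 2) + 1/(y - 4): now ∫(1/(y - 4)) dy + ∫(2/(y - 2)) dy + ∫(-2/(y + 5)) dy + ∫(-3/(y**2 + 9)) dy.
Step 2. Evaluate the standard form [assuming y > 2]: now 2*log(y - 2) + ∫(1/(y - 4)) dy + ∫(-2/(y + 5)) dy + ∫(-3/(y**2 + 9)) dy.
Step 3. Evaluate the standard form [assuming y > 4]: now log(y - 4) + 2*log(y - 2) + ∫(-2/(y + 5)) dy + ∫(-3/(y**2 + 9)) dy.
Step 4. Evaluate the standard form [assuming y > -5]: now log(y - 4) + 2*log(y - 2) - 2*log(y + 5) + ∫(-3/(y**2 + 9)) dy.
Step 5. Evaluate the standard form: now log(y - 4) + 2*log(y - 2) - 2*log(y + 5) - atan(y/3).
Answer: log(y - 4) + 2*log(y - 2) - 2*log(y + 5) - atan(y/3).


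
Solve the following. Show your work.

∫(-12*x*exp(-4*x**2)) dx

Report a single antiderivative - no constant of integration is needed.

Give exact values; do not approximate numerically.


Step 1. Substitute u = x**2, turning ∫(-12*x*exp(-4*x**2)) dx into ∫(-6*exp(-4*u)) du: now ∫(-6*exp(-4*u)) du.
Step 2. Evaluate the standard form: now 3*exp(-4*u)/2.
Step 3. Substitute back u = x**2: now 3*exp(-4*x**2)/2.
Answer: 3*exp(-4*x**2)/2.


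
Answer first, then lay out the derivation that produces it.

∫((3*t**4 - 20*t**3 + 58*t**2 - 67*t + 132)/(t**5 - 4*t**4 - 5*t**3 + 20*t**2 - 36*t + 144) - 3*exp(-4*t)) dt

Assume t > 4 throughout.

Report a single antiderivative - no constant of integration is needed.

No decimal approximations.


The answer is 2*log(t - 4) - 2*log(t - 3) + 3*log(t + 3) - atan(t/2)/2 + 3*exp(-4*t)/4.
Step 1. Rewrite: now ∫((3*t**4 - 20*t**3 + 58*t**2 - 67*t + 132)/(t**5 - 4*t**4 - 5*t**3 + 20*t**2 - 36*t + 144)) dt + ∫(-3*exp(-4*t)) dt.
Step 2. Decompose ∫((3*t**4 - 20*t**3 + 58*t**2 - 67*t + 132)/(t**5 - 4*t**4 - 5*t**3 + 20*t**2 - 36*t + 144)) dt by partial fractions, (3*t**4 - 20*t**3 + 58*t**2 - 67*t + 132)/(t**5 - 4*t**4 - 5*t**3 + 20*t**2 - 36*t + 144) = -1/(t**2 + 4) + 3/(t + 3) - 2/(t - 3) + 2/(t - 4): now ∫(2/(t - 4)) dt + ∫(-2/(t - 3)) dt + ∫(3/(t + 3)) dt + ∫(-1/(t**2 + 4)) dt + ∫(-3*exp(-4*t)) dt.
Step 3. Evaluate the standard form [assuming t > -3]: now 3*log(t + 3) + ∫(2/(t - 4)) dt + ∫(-2/(t - 3)) dt + ∫(-1/(t**2 + 4)) dt + ∫(-3*exp(-4*t)) dt.
Step 4. Evaluate the standard form [assuming t > 3]: now -2*log(t - 3) + 3*log(t + 3) + ∫(2/(t - 4)) dt + ∫(-1/(t**2 + 4)) dt + ∫(-3*exp(-4*t)) dt.
Step 5. Evaluate the standard form [assuming t > 4]: now 2*log(t - 4) - 2*log(t - 3) + 3*log(t + 3) + ∫(-1/(t**2 + 4)) dt + ∫(-3*exp(-4*t)) dt.
Step 6. Evaluate the standard form: now 2*log(t - 4) - 2*log(t - 3) + 3*log(t + 3) - atan(t/2)/2 + ∫(-3*exp(-4*t)) dt.
Step 7. Evaluate the standard form: now 2*log(t - 4) - 2*log(t - 3) + 3*log(t + 3) - atan(t/2)/2 + 3*exp(-4*t)/4.
Answer: 2*log(t - 4) - 2*log(t - 3) + 3*log(t + 3) - atan(t/2)/2 + 3*exp(-4*t)/4.


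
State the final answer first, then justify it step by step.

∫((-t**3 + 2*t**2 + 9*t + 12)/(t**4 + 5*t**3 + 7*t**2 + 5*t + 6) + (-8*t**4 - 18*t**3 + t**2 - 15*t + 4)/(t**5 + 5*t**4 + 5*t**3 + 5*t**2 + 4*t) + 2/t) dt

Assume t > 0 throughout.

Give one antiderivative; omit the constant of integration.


The answer is 3*log(t) - 5*log(t + 1) + 2*log(t + 2) - 3*log(t + 3) - 4*log(t + 4) + 3*atan(t).
Step 1. Rewrite: now ∫(2/t) dt + ∫((-t**3 + 2*t**2 + 9*t + 12)/(t**4 + 5*t**3 + 7*t**2 + 5*t + 6)) dt + ∫((-8*t**4 - 18*t**3 + t**2 - 15*t + 4)/(t**5 + 5*t**4 + 5*t**3 + 5*t**2 + 4*t)) dt.
Step 2. Decompose ∫((-8*t**4 - 18*t**3 + t**2 - 15*t + 4)/(t**5 + 5*t**4 + 5*t**3 + 5*t**2 + 4*t)) dt by partial fractions, (-8*t**4 - 18*t**3 + t**2 - 15*t + 4)/(t**5 + 5*t**4 + 5*t**3 + 5*t**2 + 4*t) = 1/(t**2 + 1) - 4/(t + 4) - 5/(t + 1) + 1/t: now ∫(1/t) dt + ∫(2/t) dt + ∫((-t**3 + 2*t**2 + 9*t + 12)/(t**4 + 5*t**3 + 7*t**2 + 5*t + 6)) dt + ∫(-5/(t + 1)) dt + ∫(-4/(t + 4)) dt + ∫(1/(t**2 + 1)) dt.
Step 3. Evaluate the standard form [assuming t > -4]: now -4*log(t + 4) + ∫(1/t) dt + ∫(2/t) dt + ∫((-t**3 + 2*t**2 + 9*t + 12)/(t**4 + 5*t**3 + 7*t**2 + 5*t + 6)) dt + ∫(-5/(t + 1)) dt + ∫(1/(t**2 + 1)) dt.
Step 4. Evaluate the standard form [assuming t > 0]: now log(t) - 4*log(t + 4) + ∫(2/t) dt + ∫((-t**3 + 2*t**2 + 9*t + 12)/(t**4 + 5*t**3 + 7*t**2 + 5*t + 6)) dt + ∫(-5/(t + 1)) dt + ∫(1/(t**2 + 1)) dt.
Step 5. Evaluate the standard form [assuming t > -1]: now log(t) - 5*log(t + 1) - 4*log(t + 4) + ∫(2/t) dt + ∫((-t**3 + 2*t**2 + 9*t + 12)/(t**4 + 5*t**3 + 7*t**2 + 5*t + 6)) dt + ∫(1/(t**2 + 1)) dt.
Step 6. Evaluate the standard form: now log(t) - 5*log(t + 1) - 4*log(t + 4) + atan(t) + ∫(2/t) dt + ∫((-t**3 + 2*t**2 + 9*t + 12)/(t**4 + 5*t**3 + 7*t**2 + 5*t + 6)) dt.
Step 7. Decompose ∫((-t**3 + 2*t**2 + 9*t + 12)/(t**4 + 5*t**3 + 7*t**2 + 5*t + 6)) dt by partial fractions, (-t**3 + 2*t**2 + 9*t + 12)/(t**4 + 5*t**3 + 7*t**2 + 5*t + 6) = 2/(t**2 + 1) - 3/(t + 3) + 2/(t + 2): now log(t) - 5*log(t + 1) - 4*log(t + 4) + atan(t) + ∫(2/t) dt + ∫(2/(t + 2)) dt + ∫(-3/(t + 3)) dt + ∫(2/(t**2 + 1)) dt.
Step 8. Evaluate the standard form [assuming t > -2]: now log(t) - 5*log(t + 1) + 2*log(t + 2) - 4*log(t + 4) + atan(t) + ∫(2/t) dt + ∫(-3/(t + 3)) dt + ∫(2/(t**2 + 1)) dt.
Step 9. Evaluate the standard form [assuming t > -3]: now log(t) - 5*log(t + 1) + 2*log(t + 2) - 3*log(t + 3) - 4*log(t + 4) + atan(t) + ∫(2/t) dt + ∫(2/(t**2 + 1)) dt.
Step 10. Evaluate the standard form: now log(t) - 5*log(t + 1) + 2*log(t + 2) - 3*log(t + 3) - 4*log(t + 4) + 3*atan(t) + ∫(2/t) dt.
Step 11. Evaluate the standard form [assuming t > 0]: now 3*log(t) - 5*log(t + 1) + 2*log(t + 2) - 3*log(t + 3) - 4*log(t + 4) + 3*atan(t).
Answer: 3*log(t) - 5*log(t + 1) + 2*log(t + 2) - 3*log(t + 3) - 4*log(t + 4) + 3*atan(t).


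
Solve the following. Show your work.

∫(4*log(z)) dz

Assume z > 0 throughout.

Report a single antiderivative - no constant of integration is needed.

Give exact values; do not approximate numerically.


Step 1. Integrate ∫(4*log(z)) dz by parts with u = log(z), dv = (4) dz, so v = 4*z [assuming z > 0]: now 4*z*log(z) + ∫(-4) dz.
Step 2. Evaluate the standard form: now 4*z*log(z) - 4*z.
Answer: 4*z*log(z) - 4*z.


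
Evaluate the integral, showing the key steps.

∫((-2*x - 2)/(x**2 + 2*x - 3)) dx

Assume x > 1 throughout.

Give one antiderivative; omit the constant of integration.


Step 1. Decompose ∫((-2*x - 2)/(x**2 + 2*x - 3)) dx by partial fractions, (-2*x - 2)/(x**2 + 2*x - 3) = -1/(x + 3) - 1/(x - 1): now ∫(-1/(x - 1)) dx + ∫(-1/(x + 3)) dx.
Step 2. Evaluate the standard form [assuming x > 1]: now -log(x - 1) + ∫(-1/(x + 3)) dx.
Step 3. Evaluate the standard form [assuming x > -3]: now -log(x - 1) - log(x + 3).
Answer: -log(x - 1) - log(x + 3).


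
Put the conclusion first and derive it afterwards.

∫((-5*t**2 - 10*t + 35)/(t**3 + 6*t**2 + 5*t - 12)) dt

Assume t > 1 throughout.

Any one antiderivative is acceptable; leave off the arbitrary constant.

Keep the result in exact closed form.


The answer is log(t - 1) - 5*log(t + 3) - log(t + 4).
Step 1. Decompose ∫((-5*t**2 - 10*t + 35)/(t**3 + 6*t**2 + 5*t - 12)) dt by partial fractions, (-5*t**2 - 10*t + 35)/(t**3 + 6*t**2 + 5*t - 12) = -1/(t + 4) - 5/(t + 3) + 1/(t - 1): now ∫(1/(t - 1)) dt + ∫(-5/(t + 3)) dt + ∫(-1/(t + 4)) dt.
Step 2. Evaluate the standard form [assuming t > -4]: now -log(t + 4) + ∫(1/(t - 1)) dt + ∫(-5/(t + 3)) dt.
Step 3. Evaluate the standard form [assuming t > 1]: now log(t - 1) - log(t + 4) + ∫(-5/(t + 3)) dt.
Step 4. Evaluate the standard form [assuming t > -3]: now log(t - 1) - 5*log(t + 3) - log(t + 4).
Answer: log(t - 1) - 5*log(t + 3) - log(t + 4).


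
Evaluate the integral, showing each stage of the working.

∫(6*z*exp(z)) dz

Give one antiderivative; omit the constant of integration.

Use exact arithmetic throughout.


Step 1. Integrate ∫(6*z*exp(z)) dz by parts with u = z, dv = (6*exp(z)) dz, so v = 6*exp(z): now 6*z*exp(z) + ∫(-6*exp(z)) dz.
Step 2. Evaluate the standard form: now 6*z*exp(z) - 6*exp(z).
Answer: 6*z*exp(z) - 6*exp(z).


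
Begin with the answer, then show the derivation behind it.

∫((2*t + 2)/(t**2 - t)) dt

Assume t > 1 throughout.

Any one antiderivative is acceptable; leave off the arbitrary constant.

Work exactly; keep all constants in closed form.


The answer is -2*log(t) + 4*log(t - 1).
Step 1. Decompose ∫((2*t + 2)/(t**2 - t)) dt by partial fractions, (2*t + 2)/(t**2 - t) = 4/(t - 1) - 2/t: now ∫(-2/t) dt + ∫(4/(t - 1)) dt.
Step 2. Evaluate the standard form [assuming t > 0]: now -2*log(t) + ∫(4/(t - 1)) dt.
Step 3. Evaluate the standard form [assuming t > 1]: now -2*log(t) + 4*log(t - 1).
Answer: -2*log(t) + 4*log(t - 1).


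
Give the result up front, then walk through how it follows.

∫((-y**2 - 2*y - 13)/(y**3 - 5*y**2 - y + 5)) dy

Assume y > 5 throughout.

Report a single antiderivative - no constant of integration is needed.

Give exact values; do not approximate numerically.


The answer is -2*log(y - 5) + 2*log(y - 1) - log(y + 1).
Step 1. Decompose ∫((-y**2 - 2*y - 13)/(y**3 - 5*y**2 - y + 5)) dy by partial fractions, (-y**2 - 2*y - 13)/(y**3 - 5*y**2 - y + 5) = -1/(y + 1) + 2/(y - 1) - 2/(y - 5): now ∫(-2/(y - 5)) dy + ∫(2/(y - 1)) dy + ∫(-1/(y + 1)) dy.
Step 2. Evaluate the standard form [assuming y > -1]: now -log(y + 1) + ∫(-2/(y - 5)) dy + ∫(2/(y - 1)) dy.
Step 3. Evaluate the standard form [assuming y > 5]: now -2*log(y - 5) - log(y + 1) + ∫(2/(y - 1)) dy.
Step 4. Evaluate the standard form [assuming y > 1]: now -2*log(y - 5) + 2*log(y - 1) - log(y + 1).
Answer: -2*log(y - 5) + 2*log(y - 1) - log(y + 1).


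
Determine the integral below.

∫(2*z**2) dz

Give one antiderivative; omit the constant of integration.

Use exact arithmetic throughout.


Answer: 2*z**3/3.


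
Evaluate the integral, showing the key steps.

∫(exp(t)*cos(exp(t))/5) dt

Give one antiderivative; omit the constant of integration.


Step 1. Substitute u = exp(t), turning ∫(exp(t)*cos(exp(t))/5) dt into ∫(cos(u)/5) du: now ∫(cos(u)/5) du.
Step 2. Evaluate the standard form: now sin(u)/5.
Step 3. Substitute back u = exp(t): now sin(exp(t))/5.
Answer: sin(exp(t))/5.


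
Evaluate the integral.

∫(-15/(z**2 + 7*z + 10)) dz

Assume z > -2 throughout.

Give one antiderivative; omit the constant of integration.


Answer: -5*log(z + 2) + 5*log(z + 5).


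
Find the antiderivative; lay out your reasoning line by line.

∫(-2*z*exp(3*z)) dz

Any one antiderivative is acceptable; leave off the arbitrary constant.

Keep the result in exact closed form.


Step 1. Integrate ∫(-2*z*exp(3*z)) dz by parts with u = z, dv = (-2*exp(3*z)) dz, so v = -2*exp(3*z)/3: now -2*z*exp(3*z)/3 + ∫(2*exp(3*z)/3) dz.
Step 2. Evaluate the standard form: now -2*z*exp(3*z)/3 + 2*exp(3*z)/9.
Answer: -2*z*exp(3*z)/3 + 2*exp(3*z)/9.


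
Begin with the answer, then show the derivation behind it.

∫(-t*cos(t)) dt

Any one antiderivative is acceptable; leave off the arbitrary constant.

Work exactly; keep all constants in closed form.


The answer is -t*sin(t) - cos(t).
Step 1. Integrate ∫(-t*cos(t)) dt by parts with u = t, dv = (-cos(t)) dt, so v = -sin(t): now -t*sin(t) + ∫(sin(t)) dt.
Step 2. Evaluate the standard form: now -t*sin(t) - cos(t).
Answer: -t*sin(t) - cos(t).


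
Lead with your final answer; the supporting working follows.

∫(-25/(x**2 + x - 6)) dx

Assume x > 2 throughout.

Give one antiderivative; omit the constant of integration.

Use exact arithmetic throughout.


The answer is -5*log(x - 2) + 5*log(x + 3).
Step 1. Decompose ∫(-25/(x**2 + x - 6)) dx by partial fractions, -25/(x**2 + x - 6) = 5/(x + 3) - 5/(x - 2): now ∫(-5/(x - 2)) dx + ∫(5/(x + 3)) dx.
Step 2. Evaluate the standard form [assuming x > -3]: now 5*log(x + 3) + ∫(-5/(x - 2)) dx.
Step 3. Evaluate the standard form [assuming x > 2]: now -5*log(x - 2) + 5*log(x + 3).
Answer: -5*log(x - 2) + 5*log(x + 3).


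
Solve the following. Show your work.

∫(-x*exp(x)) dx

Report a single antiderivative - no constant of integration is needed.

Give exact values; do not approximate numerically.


Step 1. Integrate ∫(-x*exp(x)) dx by parts with u = x, dv = (-exp(x)) dx, so v = -exp(x): now -x*exp(x) + ∫(exp(x)) dx.
Step 2. Evaluate the standard form: now -x*exp(x) + exp(x).
Answer: -x*exp(x) + exp(x).


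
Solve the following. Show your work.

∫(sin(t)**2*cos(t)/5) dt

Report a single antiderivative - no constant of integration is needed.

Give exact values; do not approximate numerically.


Step 1. Substitute u = sin(t), turning ∫(sin(t)**2*cos(t)/5) dt into ∫(u**2/5) du: now ∫(u**2/5) du.
Step 2. Evaluate the standard form: now u**3/15.
Step 3. Substitute back u = sin(t): now sin(t)**3/15.
Answer: sin(t)**3/15.


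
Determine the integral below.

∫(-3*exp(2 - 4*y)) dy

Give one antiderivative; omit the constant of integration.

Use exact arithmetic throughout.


Answer: 3*exp(2 - 4*y)/4.


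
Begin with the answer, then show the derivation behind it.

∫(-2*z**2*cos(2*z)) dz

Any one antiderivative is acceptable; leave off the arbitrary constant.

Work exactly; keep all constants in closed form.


The answer is -z**2*sin(2*z) - z*cos(2*z) + sin(2*z)/2.
Step 1. Integrate ∫(-2*z**2*cos(2*z)) dz by parts with u = z**2, dv = (-2*cos(2*z)) dz, so v = -sin(2*z): now -z**2*sin(2*z) + ∫(2*z*sin(2*z)) dz.
Step 2. Integrate ∫(2*z*sin(2*z)) dz by parts with u = z, dv = (2*sin(2*z)) dz, so v = -cos(2*z): now -z**2*sin(2*z) - z*cos(2*z) + ∫(cos(2*z)) dz.
Step 3. Evaluate the standard form: now -z**2*sin(2*z) - z*cos(2*z) + sin(2*z)/2.
Answer: -z**2*sin(2*z) - z*cos(2*z) + sin(2*z)/2.


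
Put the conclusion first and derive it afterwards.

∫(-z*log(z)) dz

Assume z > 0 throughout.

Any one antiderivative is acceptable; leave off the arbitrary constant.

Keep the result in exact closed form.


The answer is -z**2*log(z)/2 + z**2/4.
Step 1. Integrate ∫(-z*log(z)) dz by parts with u = log(z), dv = (-z) dz, so v = -z**2/2 [assuming z > 0]: now -z**2*log(z)/2 + ∫(z/2) dz.
Step 2. Evaluate the standard form: now -z**2*log(z)/2 + z**2/4.
Answer: -z**2*log(z)/2 + z**2/4.


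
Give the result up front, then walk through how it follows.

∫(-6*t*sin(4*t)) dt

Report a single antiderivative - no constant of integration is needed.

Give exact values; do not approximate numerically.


The answer is 3*t*cos(4*t)/2 - 3*sin(4*t)/8.
Step 1. Integrate ∫(-6*t*sin(4*t)) dt by parts with u = t, dv = (-6*sin(4*t)) dt, so v = 3*cos(4*t)/2: now 3*t*cos(4*t)/2 + ∫(-3*cos(4*t)/2) dt.
Step 2. Evaluate the standard form: now 3*t*cos(4*t)/2 - 3*sin(4*t)/8.
Answer: 3*t*cos(4*t)/2 - 3*sin(4*t)/8.


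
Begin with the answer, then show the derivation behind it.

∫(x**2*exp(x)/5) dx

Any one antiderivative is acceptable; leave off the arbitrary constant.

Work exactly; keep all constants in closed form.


The answer is x**2*exp(x)/5 - 2*x*exp(x)/5 + 2*exp(x)/5.
Step 1. Integrate ∫(x**2*exp(x)/5) dx by parts with u = x**2, dv = (exp(x)/5) dx, so v = exp(x)/5: now x**2*exp(x)/5 + ∫(-2*x*exp(x)/5) dx.
Step 2. Integrate ∫(-2*x*exp(x)/5) dx by parts with u = x, dv = (-2*exp(x)/5) dx, so v = -2*exp(x)/5: now x**2*exp(x)/5 - 2*x*exp(x)/5 + ∫(2*exp(x)/5) dx.
Step 3. Evaluate the standard form: now x**2*exp(x)/5 - 2*x*exp(x)/5 + 2*exp(x)/5.
Answer: x**2*exp(x)/5 - 2*x*exp(x)/5 + 2*exp(x)/5.


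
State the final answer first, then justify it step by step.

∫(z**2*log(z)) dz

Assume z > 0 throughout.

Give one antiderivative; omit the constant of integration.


The answer is z**3*log(z)/3 - z**3/9.
Step 1. Integrate ∫(z**2*log(z)) dz by parts with u = log(z), dv = (z**2) dz, so v = z**3/3 [assuming z > 0]: now z**3*log(z)/3 + ∫(-z**2/3) dz.
Step 2. Evaluate the standard form: now z**3*log(z)/3 - z**3/9.
Answer: z**3*log(z)/3 - z**3/9.


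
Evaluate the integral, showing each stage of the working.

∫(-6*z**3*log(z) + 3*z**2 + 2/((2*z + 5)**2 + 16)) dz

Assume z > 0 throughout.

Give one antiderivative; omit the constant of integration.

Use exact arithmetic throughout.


Step 1. Rewrite: now ∫(3*z**2) dz + ∫(-6*z**3*log(z)) dz + ∫(2/((2*z + 5)**2 + 16)) dz.
Step 2. Substitute u = 2*z + 5, turning ∫(2/((2*z + 5)**2 + 16)) dz into ∫(1/(u**2 + 16)) du: now ∫(3*z**2) dz + ∫(-6*z**3*log(z)) dz + ∫(1/(u**2 + 16)) du.
Step 3. Evaluate the standard form: now atan(u/4)/4 + ∫(3*z**2) dz + ∫(-6*z**3*log(z)) dz.
Step 4. Substitute back u = 2*z + 5: now atan(z/2 + 5/4)/4 + ∫(3*z**2) dz + ∫(-6*z**3*log(z)) dz.
Step 5. Evaluate the standard form: now z**3 + atan(z/2 + 5/4)/4 + ∫(-6*z**3*log(z)) dz.
Step 6. Integrate ∫(-6*z**3*log(z)) dz by parts with u = log(z), dv = (-6*z**3) dz, so v = -3*z**4/2 [assuming z > 0]: now -3*z**4*log(z)/2 + z**3 + atan(z/2 + 5/4)/4 + ∫(3*z**3/2) dz.
Step 7. Evaluate the standard form: now -3*z**4*log(z)/2 + 3*z**4/8 + z**3 + atan(z/2 + 5/4)/4.
Answer: -3*z**4*log(z)/2 + 3*z**4/8 + z**3 + atan(z/2 + 5/4)/4.


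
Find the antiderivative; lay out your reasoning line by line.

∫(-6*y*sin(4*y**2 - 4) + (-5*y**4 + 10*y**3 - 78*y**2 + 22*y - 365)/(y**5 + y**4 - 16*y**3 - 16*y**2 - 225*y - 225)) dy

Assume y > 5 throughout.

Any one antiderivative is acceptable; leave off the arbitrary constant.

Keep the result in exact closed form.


Step 1. Rewrite: now ∫(-6*y*sin(4*y**2 - 4)) dy + ∫((-5*y**4 + 10*y**3 - 78*y**2 + 22*y - 365)/(y**5 + y**4 - 16*y**3 - 16*y**2 - 225*y - 225)) dy.
Step 2. Substitute u = y**2 - 1, turning ∫(-6*y*sin(4*y**2 - 4)) dy into ∫(-3*sin(4*u)) du: now ∫((-5*y**4 + 10*y**3 - 78*y**2 + 22*y - 365)/(y**5 + y**4 - 16*y**3 - 16*y**2 - 225*y - 225)) dy + ∫(-3*sin(4*u)) du.
Step 3. Evaluate the standard form: now 3*cos(4*u)/4 + ∫((-5*y**4 + 10*y**3 - 78*y**2 + 22*y - 365)/(y**5 + y**4 - 16*y**3 - 16*y**2 - 225*y - 225)) dy.
Step 4. Substitute back u = y**2 - 1: now 3*cos(4*y**2 - 4)/4 + ∫((-5*y**4 + 10*y**3 - 78*y**2 + 22*y - 365)/(y**5 + y**4 - 16*y**3 - 16*y**2 - 225*y - 225)) dy.
Step 5. Decompose ∫((-5*y**4 + 10*y**3 - 78*y**2 + 22*y - 365)/(y**5 + y**4 - 16*y**3 - 16*y**2 - 225*y - 225)) dy by partial fractions, (-5*y**4 + 10*y**3 - 78*y**2 + 22*y - 365)/(y**5 + y**4 - 16*y**3 - 16*y**2 - 225*y - 225) = 2/(y**2 + 9) - 5/(y + 5) + 2/(y + 1) - 2/(y - 5): now 3*cos(4*y**2 - 4)/4 + ∫(-2/(y - 5)) dy + ∫(2/(y + 1)) dy + ∫(-5/(y + 5)) dy + ∫(2/(y**2 + 9)) dy.
Step 6. Evaluate the standard form [assuming y > -5]: now -5*log(y + 5) + 3*cos(4*y**2 - 4)/4 + ∫(-2/(y - 5)) dy + ∫(2/(y + 1)) dy + ∫(2/(y**2 + 9)) dy.
Step 7. Evaluate the standard form [assuming y > -1]: now 2*log(y + 1) - 5*log(y + 5) + 3*cos(4*y**2 - 4)/4 + ∫(-2/(y - 5)) dy + ∫(2/(y**2 + 9)) dy.
Step 8. Evaluate the standard form [assuming y > 5]: now -2*log(y - 5) + 2*log(y + 1) - 5*log(y + 5) + 3*cos(4*y**2 - 4)/4 + ∫(2/(y**2 + 9)) dy.
Step 9. Evaluate the standard form: now -2*log(y - 5) + 2*log(y + 1) - 5*log(y + 5) + 3*cos(4*y**2 - 4)/4 + 2*atan(y/3)/3.
Answer: -2*log(y - 5) + 2*log(y + 1) - 5*log(y + 5) + 3*cos(4*y**2 - 4)/4 + 2*atan(y/3)/3.


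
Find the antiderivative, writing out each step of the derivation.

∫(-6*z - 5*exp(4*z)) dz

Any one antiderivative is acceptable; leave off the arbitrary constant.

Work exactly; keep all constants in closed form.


Step 1. Rewrite: now ∫(-6*z) dz + ∫(-5*exp(4*z)) dz.
Step 2. Evaluate the standard form: now -3*z**2 + ∫(-5*exp(4*z)) dz.
Step 3. Evaluate the standard form: now -3*z**2 - 5*exp(4*z)/4.
Answer: -3*z**2 - 5*exp(4*z)/4.


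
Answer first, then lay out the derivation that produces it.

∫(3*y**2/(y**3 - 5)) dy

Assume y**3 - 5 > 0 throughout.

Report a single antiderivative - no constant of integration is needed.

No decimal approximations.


The answer is log(y**3 - 5).
Step 1. Substitute u = y**3 - 5, turning ∫(3*y**2/(y**3 - 5)) dy into ∫(1/u) du: now ∫(1/u) du.
Step 2. Evaluate the standard form [assuming u > 0]: now log(u).
Step 3. Substitute back u = y**3 - 5: now log(y**3 - 5).
Answer: log(y**3 - 5).


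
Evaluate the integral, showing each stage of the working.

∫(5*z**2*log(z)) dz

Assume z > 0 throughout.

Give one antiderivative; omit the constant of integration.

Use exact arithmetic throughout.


Step 1. Integrate ∫(5*z**2*log(z)) dz by parts with u = log(z), dv = (5*z**2) dz, so v = 5*z**3/3 [assuming z > 0]: now 5*z**3*log(z)/3 + ∫(-5*z**2/3) dz.
Step 2. Evaluate the standard form: now 5*z**3*log(z)/3 - 5*z**3/9.
Answer: 5*z**3*log(z)/3 - 5*z**3/9.


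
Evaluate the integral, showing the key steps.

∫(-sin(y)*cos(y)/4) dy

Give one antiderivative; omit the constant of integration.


Step 1. Substitute u = sin(y), turning ∫(-sin(y)*cos(y)/4) dy into ∫(-u/4) du: now ∫(-u/4) du.
Step 2. Evaluate the standard form: now -u**2/8.
Step 3. Substitute back u = sin(y): now -sin(y)**2/8.
Answer: -sin(y)**2/8.


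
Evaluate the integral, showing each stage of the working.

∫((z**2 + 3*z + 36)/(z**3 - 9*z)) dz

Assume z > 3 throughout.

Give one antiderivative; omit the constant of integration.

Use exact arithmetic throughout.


Step 1. Decompose ∫((z**2 + 3*z + 36)/(z**3 - 9*z)) dz by partial fractions, (z**2 + 3*z + 36)/(z**3 - 9*z) = 2/(z + 3) + 3/(z - 3) - 4/z: now ∫(-4/z) dz + ∫(3/(z - 3)) dz + ∫(2/(z + 3)) dz.
Step 2. Evaluate the standard form [assuming z > -3]: now 2*log(z + 3) + ∫(-4/z) dz + ∫(3/(z - 3)) dz.
Step 3. Evaluate the standard form [assuming z > 3]: now 3*log(z - 3) + 2*log(z + 3) + ∫(-4/z) dz.
Step 4. Evaluate the standard form [assuming z > 0]: now -4*log(z) + 3*log(z - 3) + 2*log(z + 3).
Answer: -4*log(z) + 3*log(z - 3) + 2*log(z + 3).


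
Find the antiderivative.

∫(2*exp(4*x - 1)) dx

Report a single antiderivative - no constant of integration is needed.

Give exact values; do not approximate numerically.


Answer: exp(4*x - 1)/2.


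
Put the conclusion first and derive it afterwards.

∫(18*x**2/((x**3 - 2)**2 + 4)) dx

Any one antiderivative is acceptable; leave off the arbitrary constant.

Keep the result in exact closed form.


The answer is 3*atan(x**3/2 - 1).
Step 1. Substitute u = x**3 - 2, turning ∫(18*x**2/((x**3 - 2)**2 + 4)) dx into ∫(6/(u**2 + 4)) du: now ∫(6/(u**2 + 4)) du.
Step 2. Evaluate the standard form: now 3*atan(u/2).
Step 3. Substitute back u = x**3 - 2: now 3*atan(x**3/2 - 1).
Answer: 3*atan(x**3/2 - 1).


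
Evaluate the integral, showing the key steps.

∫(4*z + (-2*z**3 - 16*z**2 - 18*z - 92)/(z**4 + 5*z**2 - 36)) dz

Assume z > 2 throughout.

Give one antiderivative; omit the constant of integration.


Step 1. Rewrite: now ∫(4*z) dz + ∫((-2*z**3 - 16*z**2 - 18*z - 92)/(z**4 + 5*z**2 - 36)) dz.
Step 2. Evaluate the standard form: now 2*z**2 + ∫((-2*z**3 - 16*z**2 - 18*z - 92)/(z**4 + 5*z**2 - 36)) dz.
Step 3. Decompose ∫((-2*z**3 - 16*z**2 - 18*z - 92)/(z**4 + 5*z**2 - 36)) dz by partial fractions, (-2*z**3 - 16*z**2 - 18*z - 92)/(z**4 + 5*z**2 - 36) = -4/(z**2 + 9) + 2/(z + 2) - 4/(z - 2): now 2*z**2 + ∫(-4/(z - 2)) dz + ∫(2/(z + 2)) dz + ∫(-4/(z**2 + 9)) dz.
Step 4. Evaluate the standard form [assuming z > 2]: now 2*z**2 - 4*log(z - 2) + ∫(2/(z + 2)) dz + ∫(-4/(z**2 + 9)) dz.
Step 5. Evaluate the standard form [assuming z > -2]: now 2*z**2 - 4*log(z - 2) + 2*log(z + 2) + ∫(-4/(z**2 + 9)) dz.
Step 6. Evaluate the standard form: now 2*z**2 - 4*log(z - 2) + 2*log(z + 2) - 4*atan(z/3)/3.
Answer: 2*z**2 - 4*log(z - 2) + 2*log(z + 2) - 4*atan(z/3)/3.


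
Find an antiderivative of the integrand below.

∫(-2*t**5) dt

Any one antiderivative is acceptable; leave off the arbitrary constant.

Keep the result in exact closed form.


Answer: -t**6/3.


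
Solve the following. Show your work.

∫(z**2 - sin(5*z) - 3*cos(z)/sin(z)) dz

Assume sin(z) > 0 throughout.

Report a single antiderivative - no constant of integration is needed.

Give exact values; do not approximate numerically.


Step 1. Rewrite: now ∫(z**2) dz + ∫(-3*cos(z)/sin(z)) dz + ∫(-sin(5*z)) dz.
Step 2. Evaluate the standard form: now z**3/3 + ∫(-3*cos(z)/sin(z)) dz + ∫(-sin(5*z)) dz.
Step 3. Substitute u = sin(z), turning ∫(-3*cos(z)/sin(z)) dz into ∫(-3/u) du: now z**3/3 + ∫(-3/u) du + ∫(-sin(5*z)) dz.
Step 4. Evaluate the standard form [assuming u > 0]: now z**3/3 - 3*log(u) + ∫(-sin(5*z)) dz.
Step 5. Substitute back u = sin(z): now z**3/3 - 3*log(sin(z)) + ∫(-sin(5*z)) dz.
Step 6. Evaluate the standard form: now z**3/3 - 3*log(sin(z)) + cos(5*z)/5.
Answer: z**3/3 - 3*log(sin(z)) + cos(5*z)/5.


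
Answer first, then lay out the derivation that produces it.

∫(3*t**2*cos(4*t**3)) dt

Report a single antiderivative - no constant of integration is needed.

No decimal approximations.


The answer is sin(4*t**3)/4.
Step 1. Substitute u = t**3, turning ∫(3*t**2*cos(4*t**3)) dt into ∫(cos(4*u)) du: now ∫(cos(4*u)) du.
Step 2. Evaluate the standard form: now sin(4*u)/4.
Step 3. Substitute back u = t**3: now sin(4*t**3)/4.
Answer: sin(4*t**3)/4.


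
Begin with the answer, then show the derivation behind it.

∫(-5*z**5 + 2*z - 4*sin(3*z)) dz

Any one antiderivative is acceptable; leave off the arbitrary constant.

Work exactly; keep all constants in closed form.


The answer is -5*z**6/6 + z**2 + 4*cos(3*z)/3.
Step 1. Rewrite: now ∫(2*z) dz + ∫(-5*z**5) dz + ∫(-4*sin(3*z)) dz.
Step 2. Evaluate the standard form: now -5*z**6/6 + ∫(2*z) dz + ∫(-4*sin(3*z)) dz.
Step 3. Evaluate the standard form: now -5*z**6/6 + 4*cos(3*z)/3 + ∫(2*z) dz.
Step 4. Evaluate the standard form: now -5*z**6/6 + z**2 + 4*cos(3*z)/3.
Answer: -5*z**6/6 + z**2 + 4*cos(3*z)/3.


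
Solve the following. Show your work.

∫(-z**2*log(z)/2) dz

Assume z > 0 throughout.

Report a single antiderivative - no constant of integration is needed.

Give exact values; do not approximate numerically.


Step 1. Integrate ∫(-z**2*log(z)/2) dz by parts with u = log(z), dv = (-z**2/2) dz, so v = -z**3/6 [assuming z > 0]: now -z**3*log(z)/6 + ∫(z**2/6) dz.
Step 2. Evaluate the standard form: now -z**3*log(z)/6 + z**3/18.
Answer: -z**3*log(z)/6 + z**3/18.


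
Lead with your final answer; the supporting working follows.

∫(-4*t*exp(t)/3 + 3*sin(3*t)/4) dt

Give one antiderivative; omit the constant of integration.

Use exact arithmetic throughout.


The answer is -4*t*exp(t)/3 + 4*exp(t)/3 - cos(3*t)/4.
Step 1. Rewrite: now ∫(-4*t*exp(t)/3) dt + ∫(3*sin(3*t)/4) dt.
Step 2. Evaluate the standard form: now -cos(3*t)/4 + ∫(-4*t*exp(t)/3) dt.
Step 3. Integrate ∫(-4*t*exp(t)/3) dt by parts with u = t, dv = (-4*exp(t)/3) dt, so v = -4*exp(t)/3: now -4*t*exp(t)/3 - cos(3*t)/4 + ∫(4*exp(t)/3) dt.
Step 4. Evaluate the standard form: now -4*t*exp(t)/3 + 4*exp(t)/3 - cos(3*t)/4.
Answer: -4*t*exp(t)/3 + 4*exp(t)/3 - cos(3*t)/4.


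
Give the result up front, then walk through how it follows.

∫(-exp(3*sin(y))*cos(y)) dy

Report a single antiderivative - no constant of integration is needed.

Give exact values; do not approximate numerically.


The answer is -exp(3*sin(y))/3.
Step 1. Substitute u = sin(y), turning ∫(-exp(3*sin(y))*cos(y)) dy into ∫(-exp(3*u)) du: now ∫(-exp(3*u)) du.
Step 2. Evaluate the standard form: now -exp(3*u)/3.
Step 3. Substitute back u = sin(y): now -exp(3*sin(y))/3.
Answer: -exp(3*sin(y))/3.


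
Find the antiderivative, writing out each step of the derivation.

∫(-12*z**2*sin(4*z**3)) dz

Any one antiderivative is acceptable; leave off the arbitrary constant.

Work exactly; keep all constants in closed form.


Step 1. Substitute u = z**3, turning ∫(-12*z**2*sin(4*z**3)) dz into ∫(-4*sin(4*u)) du: now ∫(-4*sin(4*u)) du.
Step 2. Evaluate the standard form: now cos(4*u).
Step 3. Substitute back u = z**3: now cos(4*z**3).
Answer: cos(4*z**3).
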